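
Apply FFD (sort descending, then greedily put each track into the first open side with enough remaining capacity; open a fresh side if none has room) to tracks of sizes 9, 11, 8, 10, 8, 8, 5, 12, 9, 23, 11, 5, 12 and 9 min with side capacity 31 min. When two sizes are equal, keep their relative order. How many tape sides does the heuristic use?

Sorted descending: 23, 12, 12, 11, 11, 10, 9, 9, 9, 8, 8, 8, 5, 5.
  23 → side 1 (new)  [load 23/31]
  12 → side 2 (new)  [load 12/31]
  12 → side 2  [load 24/31]
  11 → side 3 (new)  [load 11/31]
  11 → side 3  [load 22/31]
  10 → side 4 (new)  [load 10/31]
  9 → side 3  [load 31/31]
  9 → side 4  [load 19/31]
  9 → side 4  [load 28/31]
  8 → side 1  [load 31/31]
  8 → side 5 (new)  [load 8/31]
  8 → side 5  [load 16/31]
  5 → side 2  [load 29/31]
  5 → side 5  [load 21/31]
5 tape sides opened.

5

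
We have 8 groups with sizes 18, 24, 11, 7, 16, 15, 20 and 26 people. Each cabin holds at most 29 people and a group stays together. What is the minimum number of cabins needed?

6

Total = 26 + 24 + 20 + 18 + 16 + 15 + 11 + 7 = 137 people.
Lower bound: ⌈137/29⌉ = 5 cabins.
Also, 6 groups each exceed 29/2 people, and no two of those can share a cabin, so at least 6 cabins are needed.
A packing using 6 cabins:
  cabin 1: 26 = 26
  cabin 2: 24 = 24
  cabin 3: 20 + 7 = 27
  cabin 4: 18 + 11 = 29
  cabin 5: 16 = 16
  cabin 6: 15 = 15
This matches the lower bound, so 6 is optimal.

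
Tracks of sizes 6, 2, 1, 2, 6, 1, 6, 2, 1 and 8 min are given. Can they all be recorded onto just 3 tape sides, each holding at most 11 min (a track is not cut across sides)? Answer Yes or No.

Total = 35 min; ⌈35/11⌉ = 4.
At least 4 tape sides are required, but only 3 are allowed.

No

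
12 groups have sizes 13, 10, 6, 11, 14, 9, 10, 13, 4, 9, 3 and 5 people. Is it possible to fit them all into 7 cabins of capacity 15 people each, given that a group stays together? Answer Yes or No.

No

Total = 107 people; ⌈107/15⌉ = 8.
At least 8 cabins are required, but only 7 are allowed.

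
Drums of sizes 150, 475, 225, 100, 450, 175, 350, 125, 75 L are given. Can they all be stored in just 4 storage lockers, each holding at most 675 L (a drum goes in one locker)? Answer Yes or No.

A valid assignment using 4 storage lockers:
  locker 1: 475 + 175 = 650
  locker 2: 450 + 225 = 675
  locker 3: 350 + 150 + 125 = 625
  locker 4: 100 + 75 = 175
Every load is within 675 L, so 4 storage lockers suffice.

Yes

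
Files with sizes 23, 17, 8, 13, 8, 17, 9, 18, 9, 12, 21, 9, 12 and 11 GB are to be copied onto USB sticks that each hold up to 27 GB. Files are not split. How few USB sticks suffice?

Total = 23 + 21 + 18 + 17 + 17 + 13 + 12 + 12 + 11 + 9 + 9 + 9 + 8 + 8 = 187 GB.
Lower bound: ⌈187/27⌉ = 7 USB sticks.
A packing using 8 USB sticks:
  USB stick 1: 23 = 23
  USB stick 2: 21 = 21
  USB stick 3: 18 + 9 = 27
  USB stick 4: 17 + 9 = 26
  USB stick 5: 17 + 9 = 26
  USB stick 6: 13 + 12 = 25
  USB stick 7: 12 + 11 = 23
  USB stick 8: 8 + 8 = 16
No arrangement into 7 USB sticks stays within capacity, so 8 is optimal.

8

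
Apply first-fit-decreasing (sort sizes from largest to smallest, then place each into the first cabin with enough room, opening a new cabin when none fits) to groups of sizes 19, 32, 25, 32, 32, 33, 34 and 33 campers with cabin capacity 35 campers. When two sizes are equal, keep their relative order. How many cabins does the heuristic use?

Sorted descending: 34, 33, 33, 32, 32, 32, 25, 19.
  34 → cabin 1 (new)  [load 34/35]
  33 → cabin 2 (new)  [load 33/35]
  33 → cabin 3 (new)  [load 33/35]
  32 → cabin 4 (new)  [load 32/35]
  32 → cabin 5 (new)  [load 32/35]
  32 → cabin 6 (new)  [load 32/35]
  25 → cabin 7 (new)  [load 25/35]
  19 → cabin 8 (new)  [load 19/35]
8 cabins opened.

8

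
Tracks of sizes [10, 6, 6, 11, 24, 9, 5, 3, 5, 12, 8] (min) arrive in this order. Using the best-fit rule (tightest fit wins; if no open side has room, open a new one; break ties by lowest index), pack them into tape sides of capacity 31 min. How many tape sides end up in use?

4

  10 → side 1 (new)  [load 10/31]
  6 → side 1  [load 16/31]
  6 → side 1  [load 22/31]
  11 → side 2 (new)  [load 11/31]
  24 → side 3 (new)  [load 24/31]
  9 → side 1  [load 31/31]
  5 → side 3  [load 29/31]
  3 → side 2  [load 14/31]
  5 → side 2  [load 19/31]
  12 → side 2  [load 31/31]
  8 → side 4 (new)  [load 8/31]
4 tape sides opened.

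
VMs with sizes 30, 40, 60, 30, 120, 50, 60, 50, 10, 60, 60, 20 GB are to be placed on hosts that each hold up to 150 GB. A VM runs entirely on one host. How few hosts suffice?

4

Total = 120 + 60 + 60 + 60 + 60 + 50 + 50 + 40 + 30 + 30 + 20 + 10 = 590 GB.
Lower bound: ⌈590/150⌉ = 4 hosts.
A packing using 4 hosts:
  host 1: 120 + 30 = 150
  host 2: 60 + 60 + 30 = 150
  host 3: 60 + 60 + 20 + 10 = 150
  host 4: 50 + 50 + 40 = 140
This matches the lower bound, so 4 is optimal.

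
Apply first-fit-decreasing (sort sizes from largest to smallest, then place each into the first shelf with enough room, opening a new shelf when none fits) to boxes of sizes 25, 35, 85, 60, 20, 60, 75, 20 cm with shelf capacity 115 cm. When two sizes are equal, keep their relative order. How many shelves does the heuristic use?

4

Sorted descending: 85, 75, 60, 60, 35, 25, 20, 20.
  85 → shelf 1 (new)  [load 85/115]
  75 → shelf 2 (new)  [load 75/115]
  60 → shelf 3 (new)  [load 60/115]
  60 → shelf 4 (new)  [load 60/115]
  35 → shelf 2  [load 110/115]
  25 → shelf 1  [load 110/115]
  20 → shelf 3  [load 80/115]
  20 → shelf 3  [load 100/115]
4 shelves opened.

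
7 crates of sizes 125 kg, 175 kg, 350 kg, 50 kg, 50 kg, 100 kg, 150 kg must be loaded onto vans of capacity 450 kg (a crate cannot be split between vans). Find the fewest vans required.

3

Total = 350 + 175 + 150 + 125 + 100 + 50 + 50 = 1000 kg.
Lower bound: ⌈1000/450⌉ = 3 vans.
A packing using 3 vans:
  van 1: 350 + 100 = 450
  van 2: 175 + 150 + 125 = 450
  van 3: 50 + 50 = 100
This matches the lower bound, so 3 is optimal.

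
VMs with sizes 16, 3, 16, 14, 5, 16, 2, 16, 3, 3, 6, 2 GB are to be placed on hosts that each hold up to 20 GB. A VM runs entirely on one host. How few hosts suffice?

6

Total = 16 + 16 + 16 + 16 + 14 + 6 + 5 + 3 + 3 + 3 + 2 + 2 = 102 GB.
Lower bound: ⌈102/20⌉ = 6 hosts.
A packing using 6 hosts:
  host 1: 16 + 3 = 19
  host 2: 16 + 3 = 19
  host 3: 16 + 3 = 19
  host 4: 16 + 2 + 2 = 20
  host 5: 14 + 6 = 20
  host 6: 5 = 5
This matches the lower bound, so 6 is optimal.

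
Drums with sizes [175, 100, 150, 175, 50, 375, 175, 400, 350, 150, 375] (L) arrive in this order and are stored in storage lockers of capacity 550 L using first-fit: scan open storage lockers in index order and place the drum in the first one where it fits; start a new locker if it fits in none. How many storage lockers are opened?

  175 → locker 1 (new)  [load 175/550]
  100 → locker 1  [load 275/550]
  150 → locker 1  [load 425/550]
  175 → locker 2 (new)  [load 175/550]
  50 → locker 1  [load 475/550]
  375 → locker 2  [load 550/550]
  175 → locker 3 (new)  [load 175/550]
  400 → locker 4 (new)  [load 400/550]
  350 → locker 3  [load 525/550]
  150 → locker 4  [load 550/550]
  375 → locker 5 (new)  [load 375/550]
5 storage lockers opened.

5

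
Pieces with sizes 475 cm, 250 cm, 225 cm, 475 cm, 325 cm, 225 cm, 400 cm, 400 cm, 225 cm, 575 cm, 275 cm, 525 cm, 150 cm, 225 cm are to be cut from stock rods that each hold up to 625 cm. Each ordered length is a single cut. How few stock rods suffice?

9

Total = 575 + 525 + 475 + 475 + 400 + 400 + 325 + 275 + 250 + 225 + 225 + 225 + 225 + 150 = 4750 cm.
Lower bound: ⌈4750/625⌉ = 8 stock rods.
A packing using 9 stock rods:
  stock rod 1: 575 = 575
  stock rod 2: 525 = 525
  stock rod 3: 475 + 150 = 625
  stock rod 4: 475 = 475
  stock rod 5: 400 + 225 = 625
  stock rod 6: 400 + 225 = 625
  stock rod 7: 325 + 275 = 600
  stock rod 8: 250 + 225 = 475
  stock rod 9: 225 = 225
No arrangement into 8 stock rods stays within capacity, so 9 is optimal.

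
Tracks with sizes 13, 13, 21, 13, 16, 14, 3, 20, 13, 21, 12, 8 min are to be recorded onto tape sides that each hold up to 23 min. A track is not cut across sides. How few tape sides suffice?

10

Total = 21 + 21 + 20 + 16 + 14 + 13 + 13 + 13 + 13 + 12 + 8 + 3 = 167 min.
Lower bound: ⌈167/23⌉ = 8 tape sides.
Also, 10 tracks each exceed 23/2 min, and no two of those can share a side, so at least 10 tape sides are needed.
A packing using 10 tape sides:
  side 1: 21 = 21
  side 2: 21 = 21
  side 3: 20 + 3 = 23
  side 4: 16 = 16
  side 5: 14 + 8 = 22
  side 6: 13 = 13
  side 7: 13 = 13
  side 8: 13 = 13
  side 9: 13 = 13
  side 10: 12 = 12
This matches the lower bound, so 10 is optimal.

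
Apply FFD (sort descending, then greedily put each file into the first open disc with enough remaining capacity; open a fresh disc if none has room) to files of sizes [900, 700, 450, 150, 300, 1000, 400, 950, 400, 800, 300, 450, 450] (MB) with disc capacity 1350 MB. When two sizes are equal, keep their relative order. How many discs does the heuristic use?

6

Sorted descending: 1000, 950, 900, 800, 700, 450, 450, 450, 400, 400, 300, 300, 150.
  1000 → disc 1 (new)  [load 1000/1350]
  950 → disc 2 (new)  [load 950/1350]
  900 → disc 3 (new)  [load 900/1350]
  800 → disc 4 (new)  [load 800/1350]
  700 → disc 5 (new)  [load 700/1350]
  450 → disc 3  [load 1350/1350]
  450 → disc 4  [load 1250/1350]
  450 → disc 5  [load 1150/1350]
  400 → disc 2  [load 1350/1350]
  400 → disc 6 (new)  [load 400/1350]
  300 → disc 1  [load 1300/1350]
  300 → disc 6  [load 700/1350]
  150 → disc 5  [load 1300/1350]
6 discs opened.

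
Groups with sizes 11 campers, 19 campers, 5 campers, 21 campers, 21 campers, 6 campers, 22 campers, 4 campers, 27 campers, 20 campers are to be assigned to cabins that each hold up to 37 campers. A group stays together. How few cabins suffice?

6

Total = 27 + 22 + 21 + 21 + 20 + 19 + 11 + 6 + 5 + 4 = 156 campers.
Lower bound: ⌈156/37⌉ = 5 cabins.
Also, 6 groups each exceed 37/2 campers, and no two of those can share a cabin, so at least 6 cabins are needed.
A packing using 6 cabins:
  cabin 1: 27 + 6 + 4 = 37
  cabin 2: 22 + 11 = 33
  cabin 3: 21 + 5 = 26
  cabin 4: 21 = 21
  cabin 5: 20 = 20
  cabin 6: 19 = 19
This matches the lower bound, so 6 is optimal.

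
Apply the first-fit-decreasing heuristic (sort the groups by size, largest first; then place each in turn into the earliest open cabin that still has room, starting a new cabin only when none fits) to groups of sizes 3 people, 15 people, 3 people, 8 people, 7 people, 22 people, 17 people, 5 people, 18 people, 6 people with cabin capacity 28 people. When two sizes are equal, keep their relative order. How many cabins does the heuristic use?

4

Sorted descending: 22, 18, 17, 15, 8, 7, 6, 5, 3, 3.
  22 → cabin 1 (new)  [load 22/28]
  18 → cabin 2 (new)  [load 18/28]
  17 → cabin 3 (new)  [load 17/28]
  15 → cabin 4 (new)  [load 15/28]
  8 → cabin 2  [load 26/28]
  7 → cabin 3  [load 24/28]
  6 → cabin 1  [load 28/28]
  5 → cabin 4  [load 20/28]
  3 → cabin 3  [load 27/28]
  3 → cabin 4  [load 23/28]
4 cabins opened.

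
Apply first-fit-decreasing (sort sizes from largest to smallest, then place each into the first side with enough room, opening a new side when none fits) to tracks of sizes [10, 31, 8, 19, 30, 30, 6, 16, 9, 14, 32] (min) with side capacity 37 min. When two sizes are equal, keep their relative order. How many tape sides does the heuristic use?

Sorted descending: 32, 31, 30, 30, 19, 16, 14, 10, 9, 8, 6.
  32 → side 1 (new)  [load 32/37]
  31 → side 2 (new)  [load 31/37]
  30 → side 3 (new)  [load 30/37]
  30 → side 4 (new)  [load 30/37]
  19 → side 5 (new)  [load 19/37]
  16 → side 5  [load 35/37]
  14 → side 6 (new)  [load 14/37]
  10 → side 6  [load 24/37]
  9 → side 6  [load 33/37]
  8 → side 7 (new)  [load 8/37]
  6 → side 2  [load 37/37]
7 tape sides opened.

7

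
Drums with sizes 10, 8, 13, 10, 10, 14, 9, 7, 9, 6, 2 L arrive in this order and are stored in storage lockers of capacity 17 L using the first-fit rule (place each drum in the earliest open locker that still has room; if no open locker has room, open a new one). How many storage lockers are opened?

7

  10 → locker 1 (new)  [load 10/17]
  8 → locker 2 (new)  [load 8/17]
  13 → locker 3 (new)  [load 13/17]
  10 → locker 4 (new)  [load 10/17]
  10 → locker 5 (new)  [load 10/17]
  14 → locker 6 (new)  [load 14/17]
  9 → locker 2  [load 17/17]
  7 → locker 1  [load 17/17]
  9 → locker 7 (new)  [load 9/17]
  6 → locker 4  [load 16/17]
  2 → locker 3  [load 15/17]
7 storage lockers opened.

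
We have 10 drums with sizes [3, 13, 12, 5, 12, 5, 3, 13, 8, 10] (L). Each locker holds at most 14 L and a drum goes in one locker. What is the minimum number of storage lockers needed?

Total = 13 + 13 + 12 + 12 + 10 + 8 + 5 + 5 + 3 + 3 = 84 L.
Lower bound: ⌈84/14⌉ = 6 storage lockers.
A packing using 7 storage lockers:
  locker 1: 13 = 13
  locker 2: 13 = 13
  locker 3: 12 = 12
  locker 4: 12 = 12
  locker 5: 10 + 3 = 13
  locker 6: 8 + 5 = 13
  locker 7: 5 + 3 = 8
No arrangement into 6 storage lockers stays within capacity, so 7 is optimal.

7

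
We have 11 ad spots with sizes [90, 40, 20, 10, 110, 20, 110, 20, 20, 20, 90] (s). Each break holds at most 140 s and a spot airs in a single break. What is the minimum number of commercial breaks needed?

Total = 110 + 110 + 90 + 90 + 40 + 20 + 20 + 20 + 20 + 20 + 10 = 550 s.
Lower bound: ⌈550/140⌉ = 4 commercial breaks.
A packing using 5 commercial breaks:
  break 1: 110 + 20 + 10 = 140
  break 2: 110 + 20 = 130
  break 3: 90 + 40 = 130
  break 4: 90 + 20 + 20 = 130
  break 5: 20 = 20
No arrangement into 4 commercial breaks stays within capacity, so 5 is optimal.

5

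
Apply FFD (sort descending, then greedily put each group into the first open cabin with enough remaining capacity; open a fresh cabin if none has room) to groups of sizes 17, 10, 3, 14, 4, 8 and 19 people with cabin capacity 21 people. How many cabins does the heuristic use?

Sorted descending: 19, 17, 14, 10, 8, 4, 3.
  19 → cabin 1 (new)  [load 19/21]
  17 → cabin 2 (new)  [load 17/21]
  14 → cabin 3 (new)  [load 14/21]
  10 → cabin 4 (new)  [load 10/21]
  8 → cabin 4  [load 18/21]
  4 → cabin 2  [load 21/21]
  3 → cabin 3  [load 17/21]
4 cabins opened.

4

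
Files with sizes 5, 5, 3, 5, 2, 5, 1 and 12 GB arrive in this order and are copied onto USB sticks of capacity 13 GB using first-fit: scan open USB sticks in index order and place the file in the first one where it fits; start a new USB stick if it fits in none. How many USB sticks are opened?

  5 → USB stick 1 (new)  [load 5/13]
  5 → USB stick 1  [load 10/13]
  3 → USB stick 1  [load 13/13]
  5 → USB stick 2 (new)  [load 5/13]
  2 → USB stick 2  [load 7/13]
  5 → USB stick 2  [load 12/13]
  1 → USB stick 2  [load 13/13]
  12 → USB stick 3 (new)  [load 12/13]
3 USB sticks opened.

3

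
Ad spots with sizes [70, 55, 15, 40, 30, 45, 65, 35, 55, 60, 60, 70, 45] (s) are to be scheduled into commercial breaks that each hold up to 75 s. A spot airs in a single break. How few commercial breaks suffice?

Total = 70 + 70 + 65 + 60 + 60 + 55 + 55 + 45 + 45 + 40 + 35 + 30 + 15 = 645 s.
Lower bound: ⌈645/75⌉ = 9 commercial breaks.
Also, 10 ad spots each exceed 75/2 s, and no two of those can share a break, so at least 10 commercial breaks are needed.
A packing using 10 commercial breaks:
  break 1: 70 = 70
  break 2: 70 = 70
  break 3: 65 = 65
  break 4: 60 + 15 = 75
  break 5: 60 = 60
  break 6: 55 = 55
  break 7: 55 = 55
  break 8: 45 + 30 = 75
  break 9: 45 = 45
  break 10: 40 + 35 = 75
This matches the lower bound, so 10 is optimal.

10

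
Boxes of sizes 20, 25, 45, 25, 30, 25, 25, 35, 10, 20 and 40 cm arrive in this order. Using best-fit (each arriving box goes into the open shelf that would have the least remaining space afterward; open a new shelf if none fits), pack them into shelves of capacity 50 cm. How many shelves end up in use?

7

  20 → shelf 1 (new)  [load 20/50]
  25 → shelf 1  [load 45/50]
  45 → shelf 2 (new)  [load 45/50]
  25 → shelf 3 (new)  [load 25/50]
  30 → shelf 4 (new)  [load 30/50]
  25 → shelf 3  [load 50/50]
  25 → shelf 5 (new)  [load 25/50]
  35 → shelf 6 (new)  [load 35/50]
  10 → shelf 6  [load 45/50]
  20 → shelf 4  [load 50/50]
  40 → shelf 7 (new)  [load 40/50]
7 shelves opened.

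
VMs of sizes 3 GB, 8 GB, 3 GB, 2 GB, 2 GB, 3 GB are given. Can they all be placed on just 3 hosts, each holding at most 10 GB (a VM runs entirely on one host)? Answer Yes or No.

A valid assignment using 3 hosts:
  host 1: 8 + 2 = 10
  host 2: 3 + 3 + 3 = 9
  host 3: 2 = 2
Every load is within 10 GB, so 3 hosts suffice.

Yes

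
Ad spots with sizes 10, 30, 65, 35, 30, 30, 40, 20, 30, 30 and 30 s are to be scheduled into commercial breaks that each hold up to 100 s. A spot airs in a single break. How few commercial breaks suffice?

Total = 65 + 40 + 35 + 30 + 30 + 30 + 30 + 30 + 30 + 20 + 10 = 350 s.
Lower bound: ⌈350/100⌉ = 4 commercial breaks.
A packing using 4 commercial breaks:
  break 1: 65 + 35 = 100
  break 2: 40 + 30 + 30 = 100
  break 3: 30 + 30 + 30 + 10 = 100
  break 4: 30 + 20 = 50
This matches the lower bound, so 4 is optimal.

4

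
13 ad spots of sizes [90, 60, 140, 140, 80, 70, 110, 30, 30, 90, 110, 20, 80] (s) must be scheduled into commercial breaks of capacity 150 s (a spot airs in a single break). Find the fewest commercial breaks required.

8

Total = 140 + 140 + 110 + 110 + 90 + 90 + 80 + 80 + 70 + 60 + 30 + 30 + 20 = 1050 s.
Lower bound: ⌈1050/150⌉ = 7 commercial breaks.
Also, 8 ad spots each exceed 75 s, and no two of those can share a break, so at least 8 commercial breaks are needed.
A packing using 8 commercial breaks:
  break 1: 140 = 140
  break 2: 140 = 140
  break 3: 110 + 30 = 140
  break 4: 110 + 30 = 140
  break 5: 90 + 60 = 150
  break 6: 90 + 20 = 110
  break 7: 80 + 70 = 150
  break 8: 80 = 80
This matches the lower bound, so 8 is optimal.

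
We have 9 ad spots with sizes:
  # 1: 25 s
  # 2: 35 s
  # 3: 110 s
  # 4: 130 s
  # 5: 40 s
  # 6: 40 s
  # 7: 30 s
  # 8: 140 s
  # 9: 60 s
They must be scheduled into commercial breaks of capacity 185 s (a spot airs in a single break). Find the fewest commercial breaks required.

4

Total = 140 + 130 + 110 + 60 + 40 + 40 + 35 + 30 + 25 = 610 s.
Lower bound: ⌈610/185⌉ = 4 commercial breaks.
A packing using 4 commercial breaks:
  break 1: 140 + 40 = 180
  break 2: 130 + 40 = 170
  break 3: 110 + 60 = 170
  break 4: 35 + 30 + 25 = 90
This matches the lower bound, so 4 is optimal.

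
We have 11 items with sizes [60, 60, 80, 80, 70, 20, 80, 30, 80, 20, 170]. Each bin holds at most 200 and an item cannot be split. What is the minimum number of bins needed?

Total = 170 + 80 + 80 + 80 + 80 + 70 + 60 + 60 + 30 + 20 + 20 = 750.
Lower bound: ⌈750/200⌉ = 4 bins.
A packing using 4 bins:
  bin 1: 170 + 30 = 200
  bin 2: 80 + 80 + 20 + 20 = 200
  bin 3: 80 + 80 = 160
  bin 4: 70 + 60 + 60 = 190
This matches the lower bound, so 4 is optimal.

4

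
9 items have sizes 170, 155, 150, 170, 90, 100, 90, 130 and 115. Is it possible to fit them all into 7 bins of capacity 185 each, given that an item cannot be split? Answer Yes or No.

No

Total = 1170; ⌈1170/185⌉ = 7.
The bound of 7 does not rule out 7, but exhaustive search shows no assignment into 7 bins of capacity 185 exists — the minimum is 8.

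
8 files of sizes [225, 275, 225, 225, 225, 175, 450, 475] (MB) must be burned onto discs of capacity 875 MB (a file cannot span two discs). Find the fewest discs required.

3

Total = 475 + 450 + 275 + 225 + 225 + 225 + 225 + 175 = 2275 MB.
Lower bound: ⌈2275/875⌉ = 3 discs.
A packing using 3 discs:
  disc 1: 475 + 275 = 750
  disc 2: 450 + 225 + 175 = 850
  disc 3: 225 + 225 + 225 = 675
This matches the lower bound, so 3 is optimal.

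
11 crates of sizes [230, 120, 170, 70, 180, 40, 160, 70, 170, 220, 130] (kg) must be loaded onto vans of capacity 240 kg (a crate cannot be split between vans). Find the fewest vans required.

8

Total = 230 + 220 + 180 + 170 + 170 + 160 + 130 + 120 + 70 + 70 + 40 = 1560 kg.
Lower bound: ⌈1560/240⌉ = 7 vans.
A packing using 8 vans:
  van 1: 230 = 230
  van 2: 220 = 220
  van 3: 180 + 40 = 220
  van 4: 170 + 70 = 240
  van 5: 170 + 70 = 240
  van 6: 160 = 160
  van 7: 130 = 130
  van 8: 120 = 120
No arrangement into 7 vans stays within capacity, so 8 is optimal.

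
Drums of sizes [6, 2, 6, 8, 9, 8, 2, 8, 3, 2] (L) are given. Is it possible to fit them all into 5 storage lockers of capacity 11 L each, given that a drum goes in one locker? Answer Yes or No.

Total = 54 L; ⌈54/11⌉ = 5.
6 drums each exceed half the capacity and cannot share a locker, forcing at least 6 storage lockers.
At least 6 storage lockers are required, but only 5 are allowed.

No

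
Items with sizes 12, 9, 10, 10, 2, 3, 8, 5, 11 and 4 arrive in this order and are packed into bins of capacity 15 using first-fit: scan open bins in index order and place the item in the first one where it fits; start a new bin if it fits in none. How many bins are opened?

  12 → bin 1 (new)  [load 12/15]
  9 → bin 2 (new)  [load 9/15]
  10 → bin 3 (new)  [load 10/15]
  10 → bin 4 (new)  [load 10/15]
  2 → bin 1  [load 14/15]
  3 → bin 2  [load 12/15]
  8 → bin 5 (new)  [load 8/15]
  5 → bin 3  [load 15/15]
  11 → bin 6 (new)  [load 11/15]
  4 → bin 4  [load 14/15]
6 bins opened.

6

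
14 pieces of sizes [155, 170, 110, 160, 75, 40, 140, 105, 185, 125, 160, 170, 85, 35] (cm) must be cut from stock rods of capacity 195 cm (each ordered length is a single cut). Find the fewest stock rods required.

10

Total = 185 + 170 + 170 + 160 + 160 + 155 + 140 + 125 + 110 + 105 + 85 + 75 + 40 + 35 = 1715 cm.
Lower bound: ⌈1715/195⌉ = 9 stock rods.
Also, 10 pieces each exceed 195/2 cm, and no two of those can share a stock rod, so at least 10 stock rods are needed.
A packing using 10 stock rods:
  stock rod 1: 185 = 185
  stock rod 2: 170 = 170
  stock rod 3: 170 = 170
  stock rod 4: 160 + 35 = 195
  stock rod 5: 160 = 160
  stock rod 6: 155 + 40 = 195
  stock rod 7: 140 = 140
  stock rod 8: 125 = 125
  stock rod 9: 110 + 85 = 195
  stock rod 10: 105 + 75 = 180
This matches the lower bound, so 10 is optimal.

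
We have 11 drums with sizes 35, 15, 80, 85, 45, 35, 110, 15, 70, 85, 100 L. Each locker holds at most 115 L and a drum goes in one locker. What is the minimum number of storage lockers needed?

Total = 110 + 100 + 85 + 85 + 80 + 70 + 45 + 35 + 35 + 15 + 15 = 675 L.
Lower bound: ⌈675/115⌉ = 6 storage lockers.
A packing using 7 storage lockers:
  locker 1: 110 = 110
  locker 2: 100 + 15 = 115
  locker 3: 85 + 15 = 100
  locker 4: 85 = 85
  locker 5: 80 + 35 = 115
  locker 6: 70 + 45 = 115
  locker 7: 35 = 35
No arrangement into 6 storage lockers stays within capacity, so 7 is optimal.

7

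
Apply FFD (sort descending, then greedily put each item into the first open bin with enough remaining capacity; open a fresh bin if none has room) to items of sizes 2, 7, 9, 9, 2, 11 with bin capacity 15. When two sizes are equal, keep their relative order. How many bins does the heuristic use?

4

Sorted descending: 11, 9, 9, 7, 2, 2.
  11 → bin 1 (new)  [load 11/15]
  9 → bin 2 (new)  [load 9/15]
  9 → bin 3 (new)  [load 9/15]
  7 → bin 4 (new)  [load 7/15]
  2 → bin 1  [load 13/15]
  2 → bin 1  [load 15/15]
4 bins opened.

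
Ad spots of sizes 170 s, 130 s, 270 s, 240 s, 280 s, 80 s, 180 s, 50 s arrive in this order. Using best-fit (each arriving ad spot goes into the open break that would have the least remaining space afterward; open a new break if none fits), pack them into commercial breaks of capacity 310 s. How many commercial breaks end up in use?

  170 → break 1 (new)  [load 170/310]
  130 → break 1  [load 300/310]
  270 → break 2 (new)  [load 270/310]
  240 → break 3 (new)  [load 240/310]
  280 → break 4 (new)  [load 280/310]
  80 → break 5 (new)  [load 80/310]
  180 → break 5  [load 260/310]
  50 → break 5  [load 310/310]
5 commercial breaks opened.

5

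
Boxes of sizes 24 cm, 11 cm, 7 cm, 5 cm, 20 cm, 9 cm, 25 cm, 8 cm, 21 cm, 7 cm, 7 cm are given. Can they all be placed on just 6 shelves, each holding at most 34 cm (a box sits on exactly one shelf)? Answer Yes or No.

Yes

A valid assignment using 5 shelves:
  shelf 1: 25 + 9 = 34
  shelf 2: 24 + 8 = 32
  shelf 3: 21 + 11 = 32
  shelf 4: 20 + 7 + 7 = 34
  shelf 5: 7 + 5 = 12
That uses only 5 ≤ 6, so 6 shelves are enough.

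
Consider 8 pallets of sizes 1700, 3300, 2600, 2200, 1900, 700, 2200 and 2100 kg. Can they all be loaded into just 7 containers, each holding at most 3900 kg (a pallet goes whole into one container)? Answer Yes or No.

A valid assignment using 6 containers:
  container 1: 3300 = 3300
  container 2: 2600 + 700 = 3300
  container 3: 2200 + 1700 = 3900
  container 4: 2200 = 2200
  container 5: 2100 = 2100
  container 6: 1900 = 1900
That uses only 6 ≤ 7, so 7 containers are enough.

Yes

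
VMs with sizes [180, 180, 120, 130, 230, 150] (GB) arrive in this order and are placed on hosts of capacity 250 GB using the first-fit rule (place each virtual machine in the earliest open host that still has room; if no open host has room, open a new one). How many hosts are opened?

5

  180 → host 1 (new)  [load 180/250]
  180 → host 2 (new)  [load 180/250]
  120 → host 3 (new)  [load 120/250]
  130 → host 3  [load 250/250]
  230 → host 4 (new)  [load 230/250]
  150 → host 5 (new)  [load 150/250]
5 hosts opened.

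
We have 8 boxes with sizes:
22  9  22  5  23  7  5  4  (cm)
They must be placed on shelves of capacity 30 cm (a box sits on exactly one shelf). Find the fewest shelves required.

Total = 23 + 22 + 22 + 9 + 7 + 5 + 5 + 4 = 97 cm.
Lower bound: ⌈97/30⌉ = 4 shelves.
A packing using 4 shelves:
  shelf 1: 23 + 7 = 30
  shelf 2: 22 + 5 = 27
  shelf 3: 22 + 5 = 27
  shelf 4: 9 + 4 = 13
This matches the lower bound, so 4 is optimal.

4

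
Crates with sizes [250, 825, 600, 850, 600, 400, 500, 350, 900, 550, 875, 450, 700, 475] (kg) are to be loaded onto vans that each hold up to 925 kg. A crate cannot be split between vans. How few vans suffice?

10

Total = 900 + 875 + 850 + 825 + 700 + 600 + 600 + 550 + 500 + 475 + 450 + 400 + 350 + 250 = 8325 kg.
Lower bound: ⌈8325/925⌉ = 9 vans.
Also, 10 crates each exceed 925/2 kg, and no two of those can share a van, so at least 10 vans are needed.
A packing using 10 vans:
  van 1: 900 = 900
  van 2: 875 = 875
  van 3: 850 = 850
  van 4: 825 = 825
  van 5: 700 = 700
  van 6: 600 + 250 = 850
  van 7: 600 = 600
  van 8: 550 + 350 = 900
  van 9: 500 + 400 = 900
  van 10: 475 + 450 = 925
This matches the lower bound, so 10 is optimal.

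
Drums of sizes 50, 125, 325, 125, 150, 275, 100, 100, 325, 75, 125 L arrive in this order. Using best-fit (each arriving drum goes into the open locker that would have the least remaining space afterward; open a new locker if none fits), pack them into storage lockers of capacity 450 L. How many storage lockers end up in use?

4

  50 → locker 1 (new)  [load 50/450]
  125 → locker 1  [load 175/450]
  325 → locker 2 (new)  [load 325/450]
  125 → locker 2  [load 450/450]
  150 → locker 1  [load 325/450]
  275 → locker 3 (new)  [load 275/450]
  100 → locker 1  [load 425/450]
  100 → locker 3  [load 375/450]
  325 → locker 4 (new)  [load 325/450]
  75 → locker 3  [load 450/450]
  125 → locker 4  [load 450/450]
4 storage lockers opened.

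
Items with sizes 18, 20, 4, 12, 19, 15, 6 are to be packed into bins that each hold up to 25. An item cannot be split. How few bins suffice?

Total = 20 + 19 + 18 + 15 + 12 + 6 + 4 = 94.
Lower bound: ⌈94/25⌉ = 4 bins.
A packing using 5 bins:
  bin 1: 20 + 4 = 24
  bin 2: 19 + 6 = 25
  bin 3: 18 = 18
  bin 4: 15 = 15
  bin 5: 12 = 12
No arrangement into 4 bins stays within capacity, so 5 is optimal.

5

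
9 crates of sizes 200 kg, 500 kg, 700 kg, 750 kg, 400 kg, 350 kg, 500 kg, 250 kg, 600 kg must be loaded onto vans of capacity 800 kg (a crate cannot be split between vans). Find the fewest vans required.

Total = 750 + 700 + 600 + 500 + 500 + 400 + 350 + 250 + 200 = 4250 kg.
Lower bound: ⌈4250/800⌉ = 6 vans.
A packing using 6 vans:
  van 1: 750 = 750
  van 2: 700 = 700
  van 3: 600 + 200 = 800
  van 4: 500 + 250 = 750
  van 5: 500 = 500
  van 6: 400 + 350 = 750
This matches the lower bound, so 6 is optimal.

6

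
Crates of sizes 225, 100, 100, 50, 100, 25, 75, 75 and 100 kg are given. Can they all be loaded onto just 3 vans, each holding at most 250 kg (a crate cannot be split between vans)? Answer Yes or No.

No

Total = 850 kg; ⌈850/250⌉ = 4.
At least 4 vans are required, but only 3 are allowed.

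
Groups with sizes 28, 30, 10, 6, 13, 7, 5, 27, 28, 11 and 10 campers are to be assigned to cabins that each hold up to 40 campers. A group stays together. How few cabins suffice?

5

Total = 30 + 28 + 28 + 27 + 13 + 11 + 10 + 10 + 7 + 6 + 5 = 175 campers.
Lower bound: ⌈175/40⌉ = 5 cabins.
A packing using 5 cabins:
  cabin 1: 30 + 10 = 40
  cabin 2: 28 + 11 = 39
  cabin 3: 28 + 10 = 38
  cabin 4: 27 + 13 = 40
  cabin 5: 7 + 6 + 5 = 18
This matches the lower bound, so 5 is optimal.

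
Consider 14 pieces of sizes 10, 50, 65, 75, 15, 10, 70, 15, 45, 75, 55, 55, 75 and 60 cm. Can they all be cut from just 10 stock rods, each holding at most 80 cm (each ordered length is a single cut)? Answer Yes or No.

Yes

A valid assignment using 10 stock rods:
  stock rod 1: 75 = 75
  stock rod 2: 75 = 75
  stock rod 3: 75 = 75
  stock rod 4: 70 + 10 = 80
  stock rod 5: 65 + 15 = 80
  stock rod 6: 60 + 15 = 75
  stock rod 7: 55 + 10 = 65
  stock rod 8: 55 = 55
  stock rod 9: 50 = 50
  stock rod 10: 45 = 45
Every load is within 80 cm, so 10 stock rods suffice.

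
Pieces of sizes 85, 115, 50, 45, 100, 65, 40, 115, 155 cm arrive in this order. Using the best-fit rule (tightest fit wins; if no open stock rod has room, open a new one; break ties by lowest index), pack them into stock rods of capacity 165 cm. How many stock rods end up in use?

5

  85 → stock rod 1 (new)  [load 85/165]
  115 → stock rod 2 (new)  [load 115/165]
  50 → stock rod 2  [load 165/165]
  45 → stock rod 1  [load 130/165]
  100 → stock rod 3 (new)  [load 100/165]
  65 → stock rod 3  [load 165/165]
  40 → stock rod 4 (new)  [load 40/165]
  115 → stock rod 4  [load 155/165]
  155 → stock rod 5 (new)  [load 155/165]
5 stock rods opened.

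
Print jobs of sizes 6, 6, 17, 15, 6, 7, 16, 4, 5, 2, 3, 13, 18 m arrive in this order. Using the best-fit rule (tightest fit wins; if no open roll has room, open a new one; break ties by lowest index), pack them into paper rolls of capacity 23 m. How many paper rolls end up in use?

6

  6 → roll 1 (new)  [load 6/23]
  6 → roll 1  [load 12/23]
  17 → roll 2 (new)  [load 17/23]
  15 → roll 3 (new)  [load 15/23]
  6 → roll 2  [load 23/23]
  7 → roll 3  [load 22/23]
  16 → roll 4 (new)  [load 16/23]
  4 → roll 4  [load 20/23]
  5 → roll 1  [load 17/23]
  2 → roll 4  [load 22/23]
  3 → roll 1  [load 20/23]
  13 → roll 5 (new)  [load 13/23]
  18 → roll 6 (new)  [load 18/23]
6 paper rolls opened.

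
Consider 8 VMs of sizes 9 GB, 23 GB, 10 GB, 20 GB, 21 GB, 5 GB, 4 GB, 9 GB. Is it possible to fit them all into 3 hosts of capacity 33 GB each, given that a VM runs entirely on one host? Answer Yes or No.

Total = 101 GB; ⌈101/33⌉ = 4.
At least 4 hosts are required, but only 3 are allowed.

No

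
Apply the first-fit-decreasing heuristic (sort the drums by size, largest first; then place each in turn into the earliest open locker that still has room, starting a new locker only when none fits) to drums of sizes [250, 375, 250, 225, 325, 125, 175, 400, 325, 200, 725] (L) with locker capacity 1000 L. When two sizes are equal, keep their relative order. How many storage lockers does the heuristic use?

Sorted descending: 725, 400, 375, 325, 325, 250, 250, 225, 200, 175, 125.
  725 → locker 1 (new)  [load 725/1000]
  400 → locker 2 (new)  [load 400/1000]
  375 → locker 2  [load 775/1000]
  325 → locker 3 (new)  [load 325/1000]
  325 → locker 3  [load 650/1000]
  250 → locker 1  [load 975/1000]
  250 → locker 3  [load 900/1000]
  225 → locker 2  [load 1000/1000]
  200 → locker 4 (new)  [load 200/1000]
  175 → locker 4  [load 375/1000]
  125 → locker 4  [load 500/1000]
4 storage lockers opened.

4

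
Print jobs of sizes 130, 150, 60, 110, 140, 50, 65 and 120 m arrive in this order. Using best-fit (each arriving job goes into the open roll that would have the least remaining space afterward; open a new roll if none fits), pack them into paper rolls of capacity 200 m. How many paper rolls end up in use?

  130 → roll 1 (new)  [load 130/200]
  150 → roll 2 (new)  [load 150/200]
  60 → roll 1  [load 190/200]
  110 → roll 3 (new)  [load 110/200]
  140 → roll 4 (new)  [load 140/200]
  50 → roll 2  [load 200/200]
  65 → roll 3  [load 175/200]
  120 → roll 5 (new)  [load 120/200]
5 paper rolls opened.

5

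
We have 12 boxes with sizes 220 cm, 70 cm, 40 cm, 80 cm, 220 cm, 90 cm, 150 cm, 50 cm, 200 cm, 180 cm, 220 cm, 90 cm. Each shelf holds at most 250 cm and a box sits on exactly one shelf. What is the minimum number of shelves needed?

7

Total = 220 + 220 + 220 + 200 + 180 + 150 + 90 + 90 + 80 + 70 + 50 + 40 = 1610 cm.
Lower bound: ⌈1610/250⌉ = 7 shelves.
A packing using 7 shelves:
  shelf 1: 220 = 220
  shelf 2: 220 = 220
  shelf 3: 220 = 220
  shelf 4: 200 + 50 = 250
  shelf 5: 180 + 70 = 250
  shelf 6: 150 + 90 = 240
  shelf 7: 90 + 80 + 40 = 210
This matches the lower bound, so 7 is optimal.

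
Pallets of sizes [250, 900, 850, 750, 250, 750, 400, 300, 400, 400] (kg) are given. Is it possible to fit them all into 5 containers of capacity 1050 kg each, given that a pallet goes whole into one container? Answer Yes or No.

Total = 5250 kg; ⌈5250/1050⌉ = 5.
The bound of 5 does not rule out 5, but exhaustive search shows no assignment into 5 containers of capacity 1050 kg exists — the minimum is 6.

No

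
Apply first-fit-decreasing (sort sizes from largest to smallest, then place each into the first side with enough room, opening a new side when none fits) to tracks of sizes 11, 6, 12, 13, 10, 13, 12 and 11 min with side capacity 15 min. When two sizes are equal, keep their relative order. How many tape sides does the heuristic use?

Sorted descending: 13, 13, 12, 12, 11, 11, 10, 6.
  13 → side 1 (new)  [load 13/15]
  13 → side 2 (new)  [load 13/15]
  12 → side 3 (new)  [load 12/15]
  12 → side 4 (new)  [load 12/15]
  11 → side 5 (new)  [load 11/15]
  11 → side 6 (new)  [load 11/15]
  10 → side 7 (new)  [load 10/15]
  6 → side 8 (new)  [load 6/15]
8 tape sides opened.

8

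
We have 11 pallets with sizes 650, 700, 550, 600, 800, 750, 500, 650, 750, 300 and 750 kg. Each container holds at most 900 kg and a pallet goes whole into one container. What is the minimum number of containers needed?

10

Total = 800 + 750 + 750 + 750 + 700 + 650 + 650 + 600 + 550 + 500 + 300 = 7000 kg.
Lower bound: ⌈7000/900⌉ = 8 containers.
Also, 10 pallets each exceed 450 kg, and no two of those can share a container, so at least 10 containers are needed.
A packing using 10 containers:
  container 1: 800 = 800
  container 2: 750 = 750
  container 3: 750 = 750
  container 4: 750 = 750
  container 5: 700 = 700
  container 6: 650 = 650
  container 7: 650 = 650
  container 8: 600 + 300 = 900
  container 9: 550 = 550
  container 10: 500 = 500
This matches the lower bound, so 10 is optimal.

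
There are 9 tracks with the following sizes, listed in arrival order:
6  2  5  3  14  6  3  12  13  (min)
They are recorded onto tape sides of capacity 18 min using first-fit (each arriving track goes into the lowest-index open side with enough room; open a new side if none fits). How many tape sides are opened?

4

  6 → side 1 (new)  [load 6/18]
  2 → side 1  [load 8/18]
  5 → side 1  [load 13/18]
  3 → side 1  [load 16/18]
  14 → side 2 (new)  [load 14/18]
  6 → side 3 (new)  [load 6/18]
  3 → side 2  [load 17/18]
  12 → side 3  [load 18/18]
  13 → side 4 (new)  [load 13/18]
4 tape sides opened.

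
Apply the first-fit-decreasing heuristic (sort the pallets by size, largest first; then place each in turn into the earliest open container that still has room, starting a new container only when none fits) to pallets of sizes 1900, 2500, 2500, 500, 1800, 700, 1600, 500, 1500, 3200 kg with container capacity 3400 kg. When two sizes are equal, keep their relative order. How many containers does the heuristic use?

6

Sorted descending: 3200, 2500, 2500, 1900, 1800, 1600, 1500, 700, 500, 500.
  3200 → container 1 (new)  [load 3200/3400]
  2500 → container 2 (new)  [load 2500/3400]
  2500 → container 3 (new)  [load 2500/3400]
  1900 → container 4 (new)  [load 1900/3400]
  1800 → container 5 (new)  [load 1800/3400]
  1600 → container 5  [load 3400/3400]
  1500 → container 4  [load 3400/3400]
  700 → container 2  [load 3200/3400]
  500 → container 3  [load 3000/3400]
  500 → container 6 (new)  [load 500/3400]
6 containers opened.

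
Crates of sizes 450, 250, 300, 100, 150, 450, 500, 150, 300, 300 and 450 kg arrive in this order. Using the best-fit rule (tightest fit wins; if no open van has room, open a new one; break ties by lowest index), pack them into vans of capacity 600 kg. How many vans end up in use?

  450 → van 1 (new)  [load 450/600]
  250 → van 2 (new)  [load 250/600]
  300 → van 2  [load 550/600]
  100 → van 1  [load 550/600]
  150 → van 3 (new)  [load 150/600]
  450 → van 3  [load 600/600]
  500 → van 4 (new)  [load 500/600]
  150 → van 5 (new)  [load 150/600]
  300 → van 5  [load 450/600]
  300 → van 6 (new)  [load 300/600]
  450 → van 7 (new)  [load 450/600]
7 vans opened.

7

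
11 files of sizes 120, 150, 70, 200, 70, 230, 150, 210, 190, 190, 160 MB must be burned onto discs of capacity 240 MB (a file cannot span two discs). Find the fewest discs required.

9

Total = 230 + 210 + 200 + 190 + 190 + 160 + 150 + 150 + 120 + 70 + 70 = 1740 MB.
Lower bound: ⌈1740/240⌉ = 8 discs.
A packing using 9 discs:
  disc 1: 230 = 230
  disc 2: 210 = 210
  disc 3: 200 = 200
  disc 4: 190 = 190
  disc 5: 190 = 190
  disc 6: 160 + 70 = 230
  disc 7: 150 + 70 = 220
  disc 8: 150 = 150
  disc 9: 120 = 120
No arrangement into 8 discs stays within capacity, so 9 is optimal.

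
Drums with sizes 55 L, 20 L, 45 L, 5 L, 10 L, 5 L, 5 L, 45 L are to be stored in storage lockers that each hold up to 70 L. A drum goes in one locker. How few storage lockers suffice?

3

Total = 55 + 45 + 45 + 20 + 10 + 5 + 5 + 5 = 190 L.
Lower bound: ⌈190/70⌉ = 3 storage lockers.
A packing using 3 storage lockers:
  locker 1: 55 + 10 + 5 = 70
  locker 2: 45 + 20 + 5 = 70
  locker 3: 45 + 5 = 50
This matches the lower bound, so 3 is optimal.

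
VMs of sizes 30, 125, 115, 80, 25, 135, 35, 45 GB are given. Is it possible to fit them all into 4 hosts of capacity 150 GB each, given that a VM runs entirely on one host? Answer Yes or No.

Total = 590 GB; ⌈590/150⌉ = 4.
The bound of 4 does not rule out 4, but exhaustive search shows no assignment into 4 hosts of capacity 150 GB exists — the minimum is 5.

No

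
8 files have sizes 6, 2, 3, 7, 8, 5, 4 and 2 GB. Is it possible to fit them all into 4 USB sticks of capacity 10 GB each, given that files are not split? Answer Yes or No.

A valid assignment using 4 USB sticks:
  USB stick 1: 8 + 2 = 10
  USB stick 2: 7 + 3 = 10
  USB stick 3: 6 + 4 = 10
  USB stick 4: 5 + 2 = 7
Every load is within 10 GB, so 4 USB sticks suffice.

Yes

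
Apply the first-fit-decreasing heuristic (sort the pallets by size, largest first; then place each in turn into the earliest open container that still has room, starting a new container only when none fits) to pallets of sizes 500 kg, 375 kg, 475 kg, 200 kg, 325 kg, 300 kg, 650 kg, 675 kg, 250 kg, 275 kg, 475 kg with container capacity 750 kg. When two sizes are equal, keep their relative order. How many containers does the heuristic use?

Sorted descending: 675, 650, 500, 475, 475, 375, 325, 300, 275, 250, 200.
  675 → container 1 (new)  [load 675/750]
  650 → container 2 (new)  [load 650/750]
  500 → container 3 (new)  [load 500/750]
  475 → container 4 (new)  [load 475/750]
  475 → container 5 (new)  [load 475/750]
  375 → container 6 (new)  [load 375/750]
  325 → container 6  [load 700/750]
  300 → container 7 (new)  [load 300/750]
  275 → container 4  [load 750/750]
  250 → container 3  [load 750/750]
  200 → container 5  [load 675/750]
7 containers opened.

7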